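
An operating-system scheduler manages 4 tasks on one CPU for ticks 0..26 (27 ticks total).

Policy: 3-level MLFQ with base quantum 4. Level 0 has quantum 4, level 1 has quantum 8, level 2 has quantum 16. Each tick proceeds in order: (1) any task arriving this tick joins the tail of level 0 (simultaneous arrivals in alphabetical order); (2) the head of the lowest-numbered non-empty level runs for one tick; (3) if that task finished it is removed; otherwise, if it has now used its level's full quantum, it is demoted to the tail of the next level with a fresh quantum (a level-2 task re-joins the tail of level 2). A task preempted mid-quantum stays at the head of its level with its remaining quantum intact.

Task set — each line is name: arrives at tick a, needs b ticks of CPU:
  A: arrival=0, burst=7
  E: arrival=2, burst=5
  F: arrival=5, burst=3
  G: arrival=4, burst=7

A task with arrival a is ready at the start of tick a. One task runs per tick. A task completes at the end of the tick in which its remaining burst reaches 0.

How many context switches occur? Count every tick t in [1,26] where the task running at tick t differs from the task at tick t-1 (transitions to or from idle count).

t=0: L0/L1/L2 = A/-/- → run A
t=1: L0/L1/L2 = A/-/- → run A
t=2: L0/L1/L2 = AE/-/- → run A
t=3: L0/L1/L2 = AE/-/- → run A
t=4: L0/L1/L2 = EG/A/- → run E
t=5: L0/L1/L2 = EGF/A/- → run E
t=6: L0/L1/L2 = EGF/A/- → run E
t=7: L0/L1/L2 = EGF/A/- → run E
t=8: L0/L1/L2 = GF/AE/- → run G
t=9: L0/L1/L2 = GF/AE/- → run G
t=10: L0/L1/L2 = GF/AE/- → run G
t=11: L0/L1/L2 = GF/AE/- → run G
t=12: L0/L1/L2 = F/AEG/- → run F
t=13: L0/L1/L2 = F/AEG/- → run F
t=14: L0/L1/L2 = F/AEG/- → run F
t=15: L0/L1/L2 = -/AEG/- → run A
t=16: L0/L1/L2 = -/AEG/- → run A
t=17: L0/L1/L2 = -/AEG/- → run A
t=18: L0/L1/L2 = -/EG/- → run E
t=19: L0/L1/L2 = -/G/- → run G
t=20: L0/L1/L2 = -/G/- → run G
t=21: L0/L1/L2 = -/G/- → run G
t=22: (idle)
t=23: (idle)
t=24: (idle)
t=25: (idle)
t=26: (idle)

context switches = 7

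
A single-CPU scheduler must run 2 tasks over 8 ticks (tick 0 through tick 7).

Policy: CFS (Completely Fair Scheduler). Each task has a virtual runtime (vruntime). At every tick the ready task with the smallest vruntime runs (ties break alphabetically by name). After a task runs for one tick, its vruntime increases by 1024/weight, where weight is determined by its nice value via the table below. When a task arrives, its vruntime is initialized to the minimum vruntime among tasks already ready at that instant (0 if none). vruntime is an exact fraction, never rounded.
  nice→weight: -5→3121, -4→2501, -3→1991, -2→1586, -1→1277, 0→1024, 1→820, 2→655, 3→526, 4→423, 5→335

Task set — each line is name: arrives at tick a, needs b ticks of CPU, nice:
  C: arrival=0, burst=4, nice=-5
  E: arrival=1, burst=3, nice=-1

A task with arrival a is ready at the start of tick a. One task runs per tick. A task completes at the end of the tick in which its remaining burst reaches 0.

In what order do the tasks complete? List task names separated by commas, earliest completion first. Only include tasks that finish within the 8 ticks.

t=0: vr[C=0] → run C
t=1: vr[C=1024/3121 E=1024/3121] → run C
t=2: vr[C=2048/3121 E=1024/3121] → run E
t=3: vr[C=2048/3121 E=4503552/3985517] → run C
t=4: vr[C=3072/3121 E=4503552/3985517] → run C
t=5: vr[E=4503552/3985517] → run E
t=6: vr[E=7699456/3985517] → run E
t=7: (idle)

completion order = C, E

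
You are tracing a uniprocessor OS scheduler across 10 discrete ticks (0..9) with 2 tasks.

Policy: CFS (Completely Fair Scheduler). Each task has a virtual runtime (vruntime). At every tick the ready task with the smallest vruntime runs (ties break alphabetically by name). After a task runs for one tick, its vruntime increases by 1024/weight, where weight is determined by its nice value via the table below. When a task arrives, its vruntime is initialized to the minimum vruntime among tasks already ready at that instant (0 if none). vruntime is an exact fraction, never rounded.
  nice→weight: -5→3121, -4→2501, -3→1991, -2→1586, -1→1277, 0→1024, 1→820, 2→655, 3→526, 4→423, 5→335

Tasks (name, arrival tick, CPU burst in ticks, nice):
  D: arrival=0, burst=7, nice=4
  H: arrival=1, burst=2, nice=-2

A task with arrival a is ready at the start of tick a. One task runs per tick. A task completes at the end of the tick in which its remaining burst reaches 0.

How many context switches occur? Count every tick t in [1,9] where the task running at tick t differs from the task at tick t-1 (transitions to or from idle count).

context switches = 3

t=0: vr[D=0] → run D
t=1: vr[D=1024/423 H=1024/423] → run D
t=2: vr[D=2048/423 H=1024/423] → run H
t=3: vr[D=2048/423 H=1028608/335439] → run H
t=4: vr[D=2048/423] → run D
t=5: vr[D=1024/141] → run D
t=6: vr[D=4096/423] → run D
t=7: vr[D=5120/423] → run D
t=8: vr[D=2048/141] → run D
t=9: (idle)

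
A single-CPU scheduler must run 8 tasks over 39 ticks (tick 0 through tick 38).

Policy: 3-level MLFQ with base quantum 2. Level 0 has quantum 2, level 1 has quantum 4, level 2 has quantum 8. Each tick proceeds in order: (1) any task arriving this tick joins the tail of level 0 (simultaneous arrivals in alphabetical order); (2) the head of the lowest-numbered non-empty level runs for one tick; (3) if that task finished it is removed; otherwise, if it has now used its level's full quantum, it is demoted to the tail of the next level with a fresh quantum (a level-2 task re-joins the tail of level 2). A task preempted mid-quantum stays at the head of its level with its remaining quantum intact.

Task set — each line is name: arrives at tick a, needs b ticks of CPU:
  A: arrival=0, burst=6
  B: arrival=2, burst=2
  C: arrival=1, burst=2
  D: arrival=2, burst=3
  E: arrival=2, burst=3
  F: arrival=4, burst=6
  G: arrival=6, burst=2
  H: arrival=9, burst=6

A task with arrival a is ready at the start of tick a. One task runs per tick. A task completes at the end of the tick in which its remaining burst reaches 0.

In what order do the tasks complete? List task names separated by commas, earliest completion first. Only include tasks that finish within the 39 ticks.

t=0: L0/L1/L2 = A/-/- → run A
t=1: L0/L1/L2 = AC/-/- → run A
t=2: L0/L1/L2 = CBDE/A/- → run C
t=3: L0/L1/L2 = CBDE/A/- → run C
t=4: L0/L1/L2 = BDEF/A/- → run B
t=5: L0/L1/L2 = BDEF/A/- → run B
t=6: L0/L1/L2 = DEFG/A/- → run D
t=7: L0/L1/L2 = DEFG/A/- → run D
t=8: L0/L1/L2 = EFG/AD/- → run E
t=9: L0/L1/L2 = EFGH/AD/- → run E
t=10: L0/L1/L2 = FGH/ADE/- → run F
t=11: L0/L1/L2 = FGH/ADE/- → run F
t=12: L0/L1/L2 = GH/ADEF/- → run G
t=13: L0/L1/L2 = GH/ADEF/- → run G
t=14: L0/L1/L2 = H/ADEF/- → run H
t=15: L0/L1/L2 = H/ADEF/- → run H
t=16: L0/L1/L2 = -/ADEFH/- → run A
t=17: L0/L1/L2 = -/ADEFH/- → run A
t=18: L0/L1/L2 = -/ADEFH/- → run A
t=19: L0/L1/L2 = -/ADEFH/- → run A
t=20: L0/L1/L2 = -/DEFH/- → run D
t=21: L0/L1/L2 = -/EFH/- → run E
t=22: L0/L1/L2 = -/FH/- → run F
t=23: L0/L1/L2 = -/FH/- → run F
t=24: L0/L1/L2 = -/FH/- → run F
t=25: L0/L1/L2 = -/FH/- → run F
t=26: L0/L1/L2 = -/H/- → run H
t=27: L0/L1/L2 = -/H/- → run H
t=28: L0/L1/L2 = -/H/- → run H
t=29: L0/L1/L2 = -/H/- → run H
t=30: (idle)
t=31: (idle)
t=32: (idle)
t=33: (idle)
t=34: (idle)
t=35: (idle)
t=36: (idle)
t=37: (idle)
t=38: (idle)

completion order = C, B, G, A, D, E, F, H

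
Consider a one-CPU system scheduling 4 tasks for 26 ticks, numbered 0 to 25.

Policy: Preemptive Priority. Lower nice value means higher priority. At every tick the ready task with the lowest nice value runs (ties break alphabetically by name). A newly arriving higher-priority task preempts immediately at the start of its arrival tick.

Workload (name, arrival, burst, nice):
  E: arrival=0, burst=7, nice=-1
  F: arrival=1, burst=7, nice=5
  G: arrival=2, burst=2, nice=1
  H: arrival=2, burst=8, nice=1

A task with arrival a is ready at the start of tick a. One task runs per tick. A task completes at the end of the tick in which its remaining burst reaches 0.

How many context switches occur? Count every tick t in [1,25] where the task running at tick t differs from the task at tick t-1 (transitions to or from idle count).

t=0: ready={E} → run E
t=1: ready={E,F} → run E
t=2: ready={E,F,G,H} → run E
t=3: ready={E,F,G,H} → run E
t=4: ready={E,F,G,H} → run E
t=5: ready={E,F,G,H} → run E
t=6: ready={E,F,G,H} → run E
t=7: ready={F,G,H} → run G
t=8: ready={F,G,H} → run G
t=9: ready={F,H} → run H
t=10: ready={F,H} → run H
t=11: ready={F,H} → run H
t=12: ready={F,H} → run H
t=13: ready={F,H} → run H
t=14: ready={F,H} → run H
t=15: ready={F,H} → run H
t=16: ready={F,H} → run H
t=17: ready={F} → run F
t=18: ready={F} → run F
t=19: ready={F} → run F
t=20: ready={F} → run F
t=21: ready={F} → run F
t=22: ready={F} → run F
t=23: ready={F} → run F
t=24: (idle)
t=25: (idle)

context switches = 4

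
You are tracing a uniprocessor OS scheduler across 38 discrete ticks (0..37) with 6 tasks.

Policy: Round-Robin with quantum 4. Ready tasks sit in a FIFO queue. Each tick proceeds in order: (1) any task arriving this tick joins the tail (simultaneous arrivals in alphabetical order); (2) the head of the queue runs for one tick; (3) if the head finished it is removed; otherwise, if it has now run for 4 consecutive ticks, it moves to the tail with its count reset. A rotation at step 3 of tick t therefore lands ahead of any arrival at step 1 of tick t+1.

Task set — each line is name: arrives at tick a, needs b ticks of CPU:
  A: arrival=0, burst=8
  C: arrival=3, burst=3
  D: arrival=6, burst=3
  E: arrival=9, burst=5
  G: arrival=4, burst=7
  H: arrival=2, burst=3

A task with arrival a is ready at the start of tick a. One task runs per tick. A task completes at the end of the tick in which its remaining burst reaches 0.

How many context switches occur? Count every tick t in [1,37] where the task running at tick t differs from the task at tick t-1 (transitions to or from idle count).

context switches = 9

t=0: queue=[A] q_used=0 → run A
t=1: queue=[A] q_used=1 → run A
t=2: queue=[A,H] q_used=2 → run A
t=3: queue=[A,H,C] q_used=3 → run A
t=4: queue=[H,C,A,G] q_used=0 → run H
t=5: queue=[H,C,A,G] q_used=1 → run H
t=6: queue=[H,C,A,G,D] q_used=2 → run H
t=7: queue=[C,A,G,D] q_used=0 → run C
t=8: queue=[C,A,G,D] q_used=1 → run C
t=9: queue=[C,A,G,D,E] q_used=2 → run C
t=10: queue=[A,G,D,E] q_used=0 → run A
t=11: queue=[A,G,D,E] q_used=1 → run A
t=12: queue=[A,G,D,E] q_used=2 → run A
t=13: queue=[A,G,D,E] q_used=3 → run A
t=14: queue=[G,D,E] q_used=0 → run G
t=15: queue=[G,D,E] q_used=1 → run G
t=16: queue=[G,D,E] q_used=2 → run G
t=17: queue=[G,D,E] q_used=3 → run G
t=18: queue=[D,E,G] q_used=0 → run D
t=19: queue=[D,E,G] q_used=1 → run D
t=20: queue=[D,E,G] q_used=2 → run D
t=21: queue=[E,G] q_used=0 → run E
t=22: queue=[E,G] q_used=1 → run E
t=23: queue=[E,G] q_used=2 → run E
t=24: queue=[E,G] q_used=3 → run E
t=25: queue=[G,E] q_used=0 → run G
t=26: queue=[G,E] q_used=1 → run G
t=27: queue=[G,E] q_used=2 → run G
t=28: queue=[E] q_used=0 → run E
t=29: (idle)
t=30: (idle)
t=31: (idle)
t=32: (idle)
t=33: (idle)
t=34: (idle)
t=35: (idle)
t=36: (idle)
t=37: (idle)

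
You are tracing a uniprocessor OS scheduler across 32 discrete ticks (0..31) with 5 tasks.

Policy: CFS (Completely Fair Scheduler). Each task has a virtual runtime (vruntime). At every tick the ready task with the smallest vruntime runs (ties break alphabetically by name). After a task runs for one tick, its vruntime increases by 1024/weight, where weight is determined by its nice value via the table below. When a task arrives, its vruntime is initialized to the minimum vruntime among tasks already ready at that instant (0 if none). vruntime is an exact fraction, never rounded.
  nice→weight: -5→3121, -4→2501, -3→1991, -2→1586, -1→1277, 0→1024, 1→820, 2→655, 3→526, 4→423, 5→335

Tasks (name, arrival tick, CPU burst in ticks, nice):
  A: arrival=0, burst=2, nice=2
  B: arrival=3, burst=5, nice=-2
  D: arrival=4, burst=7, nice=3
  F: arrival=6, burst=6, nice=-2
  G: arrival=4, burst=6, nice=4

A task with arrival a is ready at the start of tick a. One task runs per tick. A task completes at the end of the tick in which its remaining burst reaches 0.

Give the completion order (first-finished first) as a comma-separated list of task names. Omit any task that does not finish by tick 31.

t=0: vr[A=0] → run A
t=1: vr[A=1024/655] → run A
t=2: (idle)
t=3: vr[B=0] → run B
t=4: vr[B=512/793 D=512/793 G=512/793] → run B
t=5: vr[B=1024/793 D=512/793 G=512/793] → run D
t=6: vr[B=1024/793 D=540672/208559 F=512/793 G=512/793] → run F
t=7: vr[B=1024/793 D=540672/208559 F=1024/793 G=512/793] → run G
t=8: vr[B=1024/793 D=540672/208559 F=1024/793 G=1028608/335439] → run B
t=9: vr[B=1536/793 D=540672/208559 F=1024/793 G=1028608/335439] → run F
t=10: vr[B=1536/793 D=540672/208559 F=1536/793 G=1028608/335439] → run B
t=11: vr[B=2048/793 D=540672/208559 F=1536/793 G=1028608/335439] → run F
t=12: vr[B=2048/793 D=540672/208559 F=2048/793 G=1028608/335439] → run B
t=13: vr[D=540672/208559 F=2048/793 G=1028608/335439] → run F
t=14: vr[D=540672/208559 F=2560/793 G=1028608/335439] → run D
t=15: vr[D=946688/208559 F=2560/793 G=1028608/335439] → run G
t=16: vr[D=946688/208559 F=2560/793 G=1840640/335439] → run F
t=17: vr[D=946688/208559 F=3072/793 G=1840640/335439] → run F
t=18: vr[D=946688/208559 G=1840640/335439] → run D
t=19: vr[D=1352704/208559 G=1840640/335439] → run G
t=20: vr[D=1352704/208559 G=884224/111813] → run D
t=21: vr[D=1758720/208559 G=884224/111813] → run G
t=22: vr[D=1758720/208559 G=3464704/335439] → run D
t=23: vr[D=2164736/208559 G=3464704/335439] → run G
t=24: vr[D=2164736/208559 G=4276736/335439] → run D
t=25: vr[D=2570752/208559 G=4276736/335439] → run D
t=26: vr[G=4276736/335439] → run G
t=27: (idle)
t=28: (idle)
t=29: (idle)
t=30: (idle)
t=31: (idle)

completion order = A, B, F, D, G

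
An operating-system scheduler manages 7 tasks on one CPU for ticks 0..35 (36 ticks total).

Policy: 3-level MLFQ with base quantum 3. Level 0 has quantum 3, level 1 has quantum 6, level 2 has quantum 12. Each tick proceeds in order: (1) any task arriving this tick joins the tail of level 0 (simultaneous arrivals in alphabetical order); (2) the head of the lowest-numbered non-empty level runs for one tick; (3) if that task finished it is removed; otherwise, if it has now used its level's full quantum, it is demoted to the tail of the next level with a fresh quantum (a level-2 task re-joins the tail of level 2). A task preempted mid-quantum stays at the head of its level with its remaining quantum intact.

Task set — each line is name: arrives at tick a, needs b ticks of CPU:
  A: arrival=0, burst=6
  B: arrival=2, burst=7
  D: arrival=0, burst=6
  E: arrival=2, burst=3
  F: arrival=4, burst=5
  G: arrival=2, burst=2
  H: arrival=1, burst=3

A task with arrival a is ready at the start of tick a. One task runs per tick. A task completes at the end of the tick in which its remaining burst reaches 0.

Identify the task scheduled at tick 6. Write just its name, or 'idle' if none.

running at tick 6 = H

t=0: L0/L1/L2 = AD/-/- → run A
t=1: L0/L1/L2 = ADH/-/- → run A
t=2: L0/L1/L2 = ADHBEG/-/- → run A
t=3: L0/L1/L2 = DHBEG/A/- → run D
t=4: L0/L1/L2 = DHBEGF/A/- → run D
t=5: L0/L1/L2 = DHBEGF/A/- → run D
t=6: L0/L1/L2 = HBEGF/AD/- → run H
t=7: L0/L1/L2 = HBEGF/AD/- → run H
t=8: L0/L1/L2 = HBEGF/AD/- → run H
t=9: L0/L1/L2 = BEGF/AD/- → run B
t=10: L0/L1/L2 = BEGF/AD/- → run B
t=11: L0/L1/L2 = BEGF/AD/- → run B
t=12: L0/L1/L2 = EGF/ADB/- → run E
t=13: L0/L1/L2 = EGF/ADB/- → run E
t=14: L0/L1/L2 = EGF/ADB/- → run E
t=15: L0/L1/L2 = GF/ADB/- → run G
t=16: L0/L1/L2 = GF/ADB/- → run G
t=17: L0/L1/L2 = F/ADB/- → run F
t=18: L0/L1/L2 = F/ADB/- → run F
t=19: L0/L1/L2 = F/ADB/- → run F
t=20: L0/L1/L2 = -/ADBF/- → run A
t=21: L0/L1/L2 = -/ADBF/- → run A
t=22: L0/L1/L2 = -/ADBF/- → run A
t=23: L0/L1/L2 = -/DBF/- → run D
t=24: L0/L1/L2 = -/DBF/- → run D
t=25: L0/L1/L2 = -/DBF/- → run D
t=26: L0/L1/L2 = -/BF/- → run B
t=27: L0/L1/L2 = -/BF/- → run B
t=28: L0/L1/L2 = -/BF/- → run B
t=29: L0/L1/L2 = -/BF/- → run B
t=30: L0/L1/L2 = -/F/- → run F
t=31: L0/L1/L2 = -/F/- → run F
t=32: (idle)
t=33: (idle)
t=34: (idle)
t=35: (idle)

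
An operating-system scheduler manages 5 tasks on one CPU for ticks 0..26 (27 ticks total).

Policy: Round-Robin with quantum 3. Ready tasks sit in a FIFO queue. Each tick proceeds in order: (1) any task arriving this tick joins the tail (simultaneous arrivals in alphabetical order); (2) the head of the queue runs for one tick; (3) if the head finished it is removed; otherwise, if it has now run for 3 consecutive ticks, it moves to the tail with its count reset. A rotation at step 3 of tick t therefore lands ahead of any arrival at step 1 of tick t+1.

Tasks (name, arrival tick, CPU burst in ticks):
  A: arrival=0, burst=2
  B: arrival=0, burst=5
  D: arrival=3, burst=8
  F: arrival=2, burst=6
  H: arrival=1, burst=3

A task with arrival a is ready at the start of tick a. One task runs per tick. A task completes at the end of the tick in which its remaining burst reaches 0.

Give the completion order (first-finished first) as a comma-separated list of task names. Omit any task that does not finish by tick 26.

t=0: queue=[A,B] q_used=0 → run A
t=1: queue=[A,B,H] q_used=1 → run A
t=2: queue=[B,H,F] q_used=0 → run B
t=3: queue=[B,H,F,D] q_used=1 → run B
t=4: queue=[B,H,F,D] q_used=2 → run B
t=5: queue=[H,F,D,B] q_used=0 → run H
t=6: queue=[H,F,D,B] q_used=1 → run H
t=7: queue=[H,F,D,B] q_used=2 → run H
t=8: queue=[F,D,B] q_used=0 → run F
t=9: queue=[F,D,B] q_used=1 → run F
t=10: queue=[F,D,B] q_used=2 → run F
t=11: queue=[D,B,F] q_used=0 → run D
t=12: queue=[D,B,F] q_used=1 → run D
t=13: queue=[D,B,F] q_used=2 → run D
t=14: queue=[B,F,D] q_used=0 → run B
t=15: queue=[B,F,D] q_used=1 → run B
t=16: queue=[F,D] q_used=0 → run F
t=17: queue=[F,D] q_used=1 → run F
t=18: queue=[F,D] q_used=2 → run F
t=19: queue=[D] q_used=0 → run D
t=20: queue=[D] q_used=1 → run D
t=21: queue=[D] q_used=2 → run D
t=22: queue=[D] q_used=0 → run D
t=23: queue=[D] q_used=1 → run D
t=24: (idle)
t=25: (idle)
t=26: (idle)

completion order = A, H, B, F, D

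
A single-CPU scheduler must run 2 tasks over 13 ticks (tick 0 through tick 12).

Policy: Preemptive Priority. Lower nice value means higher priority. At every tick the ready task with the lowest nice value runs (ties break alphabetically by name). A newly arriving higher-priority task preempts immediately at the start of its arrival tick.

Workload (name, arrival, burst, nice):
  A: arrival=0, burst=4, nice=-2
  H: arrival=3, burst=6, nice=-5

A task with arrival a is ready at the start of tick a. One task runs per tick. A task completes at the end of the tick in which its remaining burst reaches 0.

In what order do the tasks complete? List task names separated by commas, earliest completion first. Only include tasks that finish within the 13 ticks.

t=0: ready={A} → run A
t=1: ready={A} → run A
t=2: ready={A} → run A
t=3: ready={A,H} → run H
t=4: ready={A,H} → run H
t=5: ready={A,H} → run H
t=6: ready={A,H} → run H
t=7: ready={A,H} → run H
t=8: ready={A,H} → run H
t=9: ready={A} → run A
t=10: (idle)
t=11: (idle)
t=12: (idle)

completion order = H, A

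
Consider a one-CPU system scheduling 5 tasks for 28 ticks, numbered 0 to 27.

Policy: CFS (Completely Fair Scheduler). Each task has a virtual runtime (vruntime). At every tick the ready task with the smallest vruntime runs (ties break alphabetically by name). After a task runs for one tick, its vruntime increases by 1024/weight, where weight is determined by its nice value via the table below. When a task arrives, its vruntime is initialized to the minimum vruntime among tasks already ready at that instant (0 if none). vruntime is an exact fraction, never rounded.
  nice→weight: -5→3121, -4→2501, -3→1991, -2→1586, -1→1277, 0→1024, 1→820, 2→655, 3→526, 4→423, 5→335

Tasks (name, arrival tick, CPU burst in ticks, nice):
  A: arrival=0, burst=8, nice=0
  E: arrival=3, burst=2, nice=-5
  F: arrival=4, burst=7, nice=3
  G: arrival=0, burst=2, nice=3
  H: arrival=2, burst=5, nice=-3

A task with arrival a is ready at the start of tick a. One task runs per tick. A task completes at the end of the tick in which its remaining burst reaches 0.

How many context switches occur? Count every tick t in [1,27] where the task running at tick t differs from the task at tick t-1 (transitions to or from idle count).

context switches = 20

t=0: vr[A=0 G=0] → run A
t=1: vr[A=1 G=0] → run G
t=2: vr[A=1 G=512/263 H=1] → run A
t=3: vr[A=2 E=1 G=512/263 H=1] → run E
t=4: vr[A=2 E=4145/3121 F=1 G=512/263 H=1] → run F
t=5: vr[A=2 E=4145/3121 F=775/263 G=512/263 H=1] → run H
t=6: vr[A=2 E=4145/3121 F=775/263 G=512/263 H=3015/1991] → run E
t=7: vr[A=2 F=775/263 G=512/263 H=3015/1991] → run H
t=8: vr[A=2 F=775/263 G=512/263 H=4039/1991] → run G
t=9: vr[A=2 F=775/263 H=4039/1991] → run A
t=10: vr[A=3 F=775/263 H=4039/1991] → run H
t=11: vr[A=3 F=775/263 H=5063/1991] → run H
t=12: vr[A=3 F=775/263 H=6087/1991] → run F
t=13: vr[A=3 F=1287/263 H=6087/1991] → run A
t=14: vr[A=4 F=1287/263 H=6087/1991] → run H
t=15: vr[A=4 F=1287/263] → run A
t=16: vr[A=5 F=1287/263] → run F
t=17: vr[A=5 F=1799/263] → run A
t=18: vr[A=6 F=1799/263] → run A
t=19: vr[A=7 F=1799/263] → run F
t=20: vr[A=7 F=2311/263] → run A
t=21: vr[F=2311/263] → run F
t=22: vr[F=2823/263] → run F
t=23: vr[F=3335/263] → run F
t=24: (idle)
t=25: (idle)
t=26: (idle)
t=27: (idle)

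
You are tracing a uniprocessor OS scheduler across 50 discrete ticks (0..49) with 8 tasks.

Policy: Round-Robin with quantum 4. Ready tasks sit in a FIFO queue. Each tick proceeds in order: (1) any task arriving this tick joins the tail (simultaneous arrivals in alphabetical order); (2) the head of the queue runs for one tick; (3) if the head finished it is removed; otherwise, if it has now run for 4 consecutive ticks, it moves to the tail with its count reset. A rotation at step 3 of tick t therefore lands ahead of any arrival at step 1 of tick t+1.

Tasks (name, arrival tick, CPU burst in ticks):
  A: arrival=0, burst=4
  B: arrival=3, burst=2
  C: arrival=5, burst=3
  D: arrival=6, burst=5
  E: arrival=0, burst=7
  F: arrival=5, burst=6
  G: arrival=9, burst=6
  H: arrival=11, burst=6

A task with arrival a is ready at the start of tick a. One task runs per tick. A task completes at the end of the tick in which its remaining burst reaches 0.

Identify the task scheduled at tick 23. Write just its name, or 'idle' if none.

t=0: queue=[A,E] q_used=0 → run A
t=1: queue=[A,E] q_used=1 → run A
t=2: queue=[A,E] q_used=2 → run A
t=3: queue=[A,E,B] q_used=3 → run A
t=4: queue=[E,B] q_used=0 → run E
t=5: queue=[E,B,C,F] q_used=1 → run E
t=6: queue=[E,B,C,F,D] q_used=2 → run E
t=7: queue=[E,B,C,F,D] q_used=3 → run E
t=8: queue=[B,C,F,D,E] q_used=0 → run B
t=9: queue=[B,C,F,D,E,G] q_used=1 → run B
t=10: queue=[C,F,D,E,G] q_used=0 → run C
t=11: queue=[C,F,D,E,G,H] q_used=1 → run C
t=12: queue=[C,F,D,E,G,H] q_used=2 → run C
t=13: queue=[F,D,E,G,H] q_used=0 → run F
t=14: queue=[F,D,E,G,H] q_used=1 → run F
t=15: queue=[F,D,E,G,H] q_used=2 → run F
t=16: queue=[F,D,E,G,H] q_used=3 → run F
t=17: queue=[D,E,G,H,F] q_used=0 → run D
t=18: queue=[D,E,G,H,F] q_used=1 → run D
t=19: queue=[D,E,G,H,F] q_used=2 → run D
t=20: queue=[D,E,G,H,F] q_used=3 → run D
t=21: queue=[E,G,H,F,D] q_used=0 → run E
t=22: queue=[E,G,H,F,D] q_used=1 → run E
t=23: queue=[E,G,H,F,D] q_used=2 → run E
t=24: queue=[G,H,F,D] q_used=0 → run G
t=25: queue=[G,H,F,D] q_used=1 → run G
t=26: queue=[G,H,F,D] q_used=2 → run G
t=27: queue=[G,H,F,D] q_used=3 → run G
t=28: queue=[H,F,D,G] q_used=0 → run H
t=29: queue=[H,F,D,G] q_used=1 → run H
t=30: queue=[H,F,D,G] q_used=2 → run H
t=31: queue=[H,F,D,G] q_used=3 → run H
t=32: queue=[F,D,G,H] q_used=0 → run F
t=33: queue=[F,D,G,H] q_used=1 → run F
t=34: queue=[D,G,H] q_used=0 → run D
t=35: queue=[G,H] q_used=0 → run G
t=36: queue=[G,H] q_used=1 → run G
t=37: queue=[H] q_used=0 → run H
t=38: queue=[H] q_used=1 → run H
t=39: (idle)
t=40: (idle)
t=41: (idle)
t=42: (idle)
t=43: (idle)
t=44: (idle)
t=45: (idle)
t=46: (idle)
t=47: (idle)
t=48: (idle)
t=49: (idle)

running at tick 23 = E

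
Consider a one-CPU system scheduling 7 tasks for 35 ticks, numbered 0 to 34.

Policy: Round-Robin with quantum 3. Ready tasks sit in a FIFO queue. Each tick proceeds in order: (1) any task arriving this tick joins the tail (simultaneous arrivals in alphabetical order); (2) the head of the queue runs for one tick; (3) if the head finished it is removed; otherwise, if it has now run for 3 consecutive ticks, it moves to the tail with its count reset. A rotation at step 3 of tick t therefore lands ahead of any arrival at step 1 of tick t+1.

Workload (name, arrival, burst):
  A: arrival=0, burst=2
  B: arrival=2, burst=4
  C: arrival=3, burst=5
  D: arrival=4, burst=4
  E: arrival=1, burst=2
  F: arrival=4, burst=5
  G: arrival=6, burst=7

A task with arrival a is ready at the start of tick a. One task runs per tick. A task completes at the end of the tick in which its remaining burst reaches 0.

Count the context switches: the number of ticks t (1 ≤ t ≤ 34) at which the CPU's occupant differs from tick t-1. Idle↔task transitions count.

t=0: queue=[A] q_used=0 → run A
t=1: queue=[A,E] q_used=1 → run A
t=2: queue=[E,B] q_used=0 → run E
t=3: queue=[E,B,C] q_used=1 → run E
t=4: queue=[B,C,D,F] q_used=0 → run B
t=5: queue=[B,C,D,F] q_used=1 → run B
t=6: queue=[B,C,D,F,G] q_used=2 → run B
t=7: queue=[C,D,F,G,B] q_used=0 → run C
t=8: queue=[C,D,F,G,B] q_used=1 → run C
t=9: queue=[C,D,F,G,B] q_used=2 → run C
t=10: queue=[D,F,G,B,C] q_used=0 → run D
t=11: queue=[D,F,G,B,C] q_used=1 → run D
t=12: queue=[D,F,G,B,C] q_used=2 → run D
t=13: queue=[F,G,B,C,D] q_used=0 → run F
t=14: queue=[F,G,B,C,D] q_used=1 → run F
t=15: queue=[F,G,B,C,D] q_used=2 → run F
t=16: queue=[G,B,C,D,F] q_used=0 → run G
t=17: queue=[G,B,C,D,F] q_used=1 → run G
t=18: queue=[G,B,C,D,F] q_used=2 → run G
t=19: queue=[B,C,D,F,G] q_used=0 → run B
t=20: queue=[C,D,F,G] q_used=0 → run C
t=21: queue=[C,D,F,G] q_used=1 → run C
t=22: queue=[D,F,G] q_used=0 → run D
t=23: queue=[F,G] q_used=0 → run F
t=24: queue=[F,G] q_used=1 → run F
t=25: queue=[G] q_used=0 → run G
t=26: queue=[G] q_used=1 → run G
t=27: queue=[G] q_used=2 → run G
t=28: queue=[G] q_used=0 → run G
t=29: (idle)
t=30: (idle)
t=31: (idle)
t=32: (idle)
t=33: (idle)
t=34: (idle)

context switches = 12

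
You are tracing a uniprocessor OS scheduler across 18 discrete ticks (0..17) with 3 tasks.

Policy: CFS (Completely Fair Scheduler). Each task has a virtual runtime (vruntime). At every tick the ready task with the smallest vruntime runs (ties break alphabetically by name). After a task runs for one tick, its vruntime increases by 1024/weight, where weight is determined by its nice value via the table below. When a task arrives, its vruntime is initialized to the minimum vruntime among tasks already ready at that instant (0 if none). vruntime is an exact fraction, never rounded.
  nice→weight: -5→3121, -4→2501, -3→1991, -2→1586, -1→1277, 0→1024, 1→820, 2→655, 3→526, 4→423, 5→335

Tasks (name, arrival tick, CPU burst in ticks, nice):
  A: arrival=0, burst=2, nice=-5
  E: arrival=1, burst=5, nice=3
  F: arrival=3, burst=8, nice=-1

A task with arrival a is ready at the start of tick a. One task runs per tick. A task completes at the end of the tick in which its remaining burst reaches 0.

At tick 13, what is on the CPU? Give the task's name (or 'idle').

running at tick 13 = F

t=0: vr[A=0] → run A
t=1: vr[A=1024/3121 E=1024/3121] → run A
t=2: vr[E=1024/3121] → run E
t=3: vr[E=1867264/820823 F=1867264/820823] → run E
t=4: vr[E=3465216/820823 F=1867264/820823] → run F
t=5: vr[E=3465216/820823 F=3225018880/1048190971] → run F
t=6: vr[E=3465216/820823 F=4065541632/1048190971] → run F
t=7: vr[E=3465216/820823 F=4906064384/1048190971] → run E
t=8: vr[E=5063168/820823 F=4906064384/1048190971] → run F
t=9: vr[E=5063168/820823 F=5746587136/1048190971] → run F
t=10: vr[E=5063168/820823 F=6587109888/1048190971] → run E
t=11: vr[E=6661120/820823 F=6587109888/1048190971] → run F
t=12: vr[E=6661120/820823 F=7427632640/1048190971] → run F
t=13: vr[E=6661120/820823 F=8268155392/1048190971] → run F
t=14: vr[E=6661120/820823] → run E
t=15: (idle)
t=16: (idle)
t=17: (idle)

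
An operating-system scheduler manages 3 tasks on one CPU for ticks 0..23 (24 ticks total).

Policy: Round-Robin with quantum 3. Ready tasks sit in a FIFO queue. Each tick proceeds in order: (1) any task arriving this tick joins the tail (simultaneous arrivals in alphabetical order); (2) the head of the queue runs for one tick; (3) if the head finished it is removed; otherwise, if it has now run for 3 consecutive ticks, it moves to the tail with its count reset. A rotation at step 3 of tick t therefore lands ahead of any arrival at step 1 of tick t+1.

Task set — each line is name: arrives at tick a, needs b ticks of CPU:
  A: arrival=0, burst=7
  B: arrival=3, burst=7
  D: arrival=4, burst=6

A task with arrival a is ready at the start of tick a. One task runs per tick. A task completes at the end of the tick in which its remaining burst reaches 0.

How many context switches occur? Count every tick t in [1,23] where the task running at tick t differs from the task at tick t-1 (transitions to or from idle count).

t=0: queue=[A] q_used=0 → run A
t=1: queue=[A] q_used=1 → run A
t=2: queue=[A] q_used=2 → run A
t=3: queue=[A,B] q_used=0 → run A
t=4: queue=[A,B,D] q_used=1 → run A
t=5: queue=[A,B,D] q_used=2 → run A
t=6: queue=[B,D,A] q_used=0 → run B
t=7: queue=[B,D,A] q_used=1 → run B
t=8: queue=[B,D,A] q_used=2 → run B
t=9: queue=[D,A,B] q_used=0 → run D
t=10: queue=[D,A,B] q_used=1 → run D
t=11: queue=[D,A,B] q_used=2 → run D
t=12: queue=[A,B,D] q_used=0 → run A
t=13: queue=[B,D] q_used=0 → run B
t=14: queue=[B,D] q_used=1 → run B
t=15: queue=[B,D] q_used=2 → run B
t=16: queue=[D,B] q_used=0 → run D
t=17: queue=[D,B] q_used=1 → run D
t=18: queue=[D,B] q_used=2 → run D
t=19: queue=[B] q_used=0 → run B
t=20: (idle)
t=21: (idle)
t=22: (idle)
t=23: (idle)

context switches = 7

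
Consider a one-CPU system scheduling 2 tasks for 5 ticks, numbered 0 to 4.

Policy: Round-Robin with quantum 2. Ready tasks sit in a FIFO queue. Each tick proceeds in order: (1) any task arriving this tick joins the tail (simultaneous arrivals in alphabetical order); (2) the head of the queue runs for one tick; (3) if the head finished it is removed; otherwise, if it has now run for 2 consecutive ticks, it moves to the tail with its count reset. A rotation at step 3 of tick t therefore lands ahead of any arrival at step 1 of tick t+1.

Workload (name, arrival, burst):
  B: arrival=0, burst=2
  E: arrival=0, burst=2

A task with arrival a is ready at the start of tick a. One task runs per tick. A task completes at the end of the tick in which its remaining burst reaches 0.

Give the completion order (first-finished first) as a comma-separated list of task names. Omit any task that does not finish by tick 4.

completion order = B, E

t=0: queue=[B,E] q_used=0 → run B
t=1: queue=[B,E] q_used=1 → run B
t=2: queue=[E] q_used=0 → run E
t=3: queue=[E] q_used=1 → run E
t=4: (idle)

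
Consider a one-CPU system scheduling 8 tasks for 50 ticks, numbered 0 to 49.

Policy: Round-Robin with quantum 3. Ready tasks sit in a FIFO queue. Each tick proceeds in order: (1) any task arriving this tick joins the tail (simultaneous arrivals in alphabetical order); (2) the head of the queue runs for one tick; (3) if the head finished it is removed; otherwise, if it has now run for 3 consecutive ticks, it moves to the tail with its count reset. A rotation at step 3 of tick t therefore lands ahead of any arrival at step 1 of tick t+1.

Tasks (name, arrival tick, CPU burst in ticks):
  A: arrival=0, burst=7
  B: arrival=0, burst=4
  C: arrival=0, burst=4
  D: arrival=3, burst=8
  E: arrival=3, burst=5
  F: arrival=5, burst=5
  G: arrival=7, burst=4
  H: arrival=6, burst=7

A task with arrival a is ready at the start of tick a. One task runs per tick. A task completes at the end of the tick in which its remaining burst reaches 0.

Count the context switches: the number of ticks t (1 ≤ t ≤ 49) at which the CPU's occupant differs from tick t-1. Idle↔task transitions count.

t=0: queue=[A,B,C] q_used=0 → run A
t=1: queue=[A,B,C] q_used=1 → run A
t=2: queue=[A,B,C] q_used=2 → run A
t=3: queue=[B,C,A,D,E] q_used=0 → run B
t=4: queue=[B,C,A,D,E] q_used=1 → run B
t=5: queue=[B,C,A,D,E,F] q_used=2 → run B
t=6: queue=[C,A,D,E,F,B,H] q_used=0 → run C
t=7: queue=[C,A,D,E,F,B,H,G] q_used=1 → run C
t=8: queue=[C,A,D,E,F,B,H,G] q_used=2 → run C
t=9: queue=[A,D,E,F,B,H,G,C] q_used=0 → run A
t=10: queue=[A,D,E,F,B,H,G,C] q_used=1 → run A
t=11: queue=[A,D,E,F,B,H,G,C] q_used=2 → run A
t=12: queue=[D,E,F,B,H,G,C,A] q_used=0 → run D
t=13: queue=[D,E,F,B,H,G,C,A] q_used=1 → run D
t=14: queue=[D,E,F,B,H,G,C,A] q_used=2 → run D
t=15: queue=[E,F,B,H,G,C,A,D] q_used=0 → run E
t=16: queue=[E,F,B,H,G,C,A,D] q_used=1 → run E
t=17: queue=[E,F,B,H,G,C,A,D] q_used=2 → run E
t=18: queue=[F,B,H,G,C,A,D,E] q_used=0 → run F
t=19: queue=[F,B,H,G,C,A,D,E] q_used=1 → run F
t=20: queue=[F,B,H,G,C,A,D,E] q_used=2 → run F
t=21: queue=[B,H,G,C,A,D,E,F] q_used=0 → run B
t=22: queue=[H,G,C,A,D,E,F] q_used=0 → run H
t=23: queue=[H,G,C,A,D,E,F] q_used=1 → run H
t=24: queue=[H,G,C,A,D,E,F] q_used=2 → run H
t=25: queue=[G,C,A,D,E,F,H] q_used=0 → run G
t=26: queue=[G,C,A,D,E,F,H] q_used=1 → run G
t=27: queue=[G,C,A,D,E,F,H] q_used=2 → run G
t=28: queue=[C,A,D,E,F,H,G] q_used=0 → run C
t=29: queue=[A,D,E,F,H,G] q_used=0 → run A
t=30: queue=[D,E,F,H,G] q_used=0 → run D
t=31: queue=[D,E,F,H,G] q_used=1 → run D
t=32: queue=[D,E,F,H,G] q_used=2 → run D
t=33: queue=[E,F,H,G,D] q_used=0 → run E
t=34: queue=[E,F,H,G,D] q_used=1 → run E
t=35: queue=[F,H,G,D] q_used=0 → run F
t=36: queue=[F,H,G,D] q_used=1 → run F
t=37: queue=[H,G,D] q_used=0 → run H
t=38: queue=[H,G,D] q_used=1 → run H
t=39: queue=[H,G,D] q_used=2 → run H
t=40: queue=[G,D,H] q_used=0 → run G
t=41: queue=[D,H] q_used=0 → run D
t=42: queue=[D,H] q_used=1 → run D
t=43: queue=[H] q_used=0 → run H
t=44: (idle)
t=45: (idle)
t=46: (idle)
t=47: (idle)
t=48: (idle)
t=49: (idle)

context switches = 19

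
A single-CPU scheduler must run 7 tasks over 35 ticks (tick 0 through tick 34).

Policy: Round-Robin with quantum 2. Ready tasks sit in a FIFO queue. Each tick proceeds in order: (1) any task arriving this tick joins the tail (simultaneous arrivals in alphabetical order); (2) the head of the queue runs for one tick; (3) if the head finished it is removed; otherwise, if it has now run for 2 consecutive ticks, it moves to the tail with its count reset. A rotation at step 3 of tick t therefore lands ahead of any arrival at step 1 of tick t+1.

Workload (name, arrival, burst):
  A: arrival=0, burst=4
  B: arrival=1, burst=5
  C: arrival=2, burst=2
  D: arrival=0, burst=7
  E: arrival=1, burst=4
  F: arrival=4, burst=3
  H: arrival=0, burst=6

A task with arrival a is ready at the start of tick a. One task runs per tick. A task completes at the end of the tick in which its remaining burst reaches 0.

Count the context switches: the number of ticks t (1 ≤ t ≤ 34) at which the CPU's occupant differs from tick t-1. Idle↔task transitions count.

context switches = 17

t=0: queue=[A,D,H] q_used=0 → run A
t=1: queue=[A,D,H,B,E] q_used=1 → run A
t=2: queue=[D,H,B,E,A,C] q_used=0 → run D
t=3: queue=[D,H,B,E,A,C] q_used=1 → run D
t=4: queue=[H,B,E,A,C,D,F] q_used=0 → run H
t=5: queue=[H,B,E,A,C,D,F] q_used=1 → run H
t=6: queue=[B,E,A,C,D,F,H] q_used=0 → run B
t=7: queue=[B,E,A,C,D,F,H] q_used=1 → run B
t=8: queue=[E,A,C,D,F,H,B] q_used=0 → run E
t=9: queue=[E,A,C,D,F,H,B] q_used=1 → run E
t=10: queue=[A,C,D,F,H,B,E] q_used=0 → run A
t=11: queue=[A,C,D,F,H,B,E] q_used=1 → run A
t=12: queue=[C,D,F,H,B,E] q_used=0 → run C
t=13: queue=[C,D,F,H,B,E] q_used=1 → run C
t=14: queue=[D,F,H,B,E] q_used=0 → run D
t=15: queue=[D,F,H,B,E] q_used=1 → run D
t=16: queue=[F,H,B,E,D] q_used=0 → run F
t=17: queue=[F,H,B,E,D] q_used=1 → run F
t=18: queue=[H,B,E,D,F] q_used=0 → run H
t=19: queue=[H,B,E,D,F] q_used=1 → run H
t=20: queue=[B,E,D,F,H] q_used=0 → run B
t=21: queue=[B,E,D,F,H] q_used=1 → run B
t=22: queue=[E,D,F,H,B] q_used=0 → run E
t=23: queue=[E,D,F,H,B] q_used=1 → run E
t=24: queue=[D,F,H,B] q_used=0 → run D
t=25: queue=[D,F,H,B] q_used=1 → run D
t=26: queue=[F,H,B,D] q_used=0 → run F
t=27: queue=[H,B,D] q_used=0 → run H
t=28: queue=[H,B,D] q_used=1 → run H
t=29: queue=[B,D] q_used=0 → run B
t=30: queue=[D] q_used=0 → run D
t=31: (idle)
t=32: (idle)
t=33: (idle)
t=34: (idle)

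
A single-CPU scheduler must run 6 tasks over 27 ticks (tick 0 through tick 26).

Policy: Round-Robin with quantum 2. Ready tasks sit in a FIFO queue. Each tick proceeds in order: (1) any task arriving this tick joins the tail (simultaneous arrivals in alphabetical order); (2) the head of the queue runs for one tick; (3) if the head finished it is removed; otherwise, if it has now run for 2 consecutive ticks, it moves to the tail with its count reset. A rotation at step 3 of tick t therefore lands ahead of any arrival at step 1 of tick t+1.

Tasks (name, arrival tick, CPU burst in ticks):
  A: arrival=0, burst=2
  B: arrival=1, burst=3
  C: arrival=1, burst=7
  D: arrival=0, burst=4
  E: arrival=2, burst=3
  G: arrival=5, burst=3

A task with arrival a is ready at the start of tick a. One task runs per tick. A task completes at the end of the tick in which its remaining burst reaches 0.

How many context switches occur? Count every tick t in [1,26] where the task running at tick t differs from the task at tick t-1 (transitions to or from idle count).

t=0: queue=[A,D] q_used=0 → run A
t=1: queue=[A,D,B,C] q_used=1 → run A
t=2: queue=[D,B,C,E] q_used=0 → run D
t=3: queue=[D,B,C,E] q_used=1 → run D
t=4: queue=[B,C,E,D] q_used=0 → run B
t=5: queue=[B,C,E,D,G] q_used=1 → run B
t=6: queue=[C,E,D,G,B] q_used=0 → run C
t=7: queue=[C,E,D,G,B] q_used=1 → run C
t=8: queue=[E,D,G,B,C] q_used=0 → run E
t=9: queue=[E,D,G,B,C] q_used=1 → run E
t=10: queue=[D,G,B,C,E] q_used=0 → run D
t=11: queue=[D,G,B,C,E] q_used=1 → run D
t=12: queue=[G,B,C,E] q_used=0 → run G
t=13: queue=[G,B,C,E] q_used=1 → run G
t=14: queue=[B,C,E,G] q_used=0 → run B
t=15: queue=[C,E,G] q_used=0 → run C
t=16: queue=[C,E,G] q_used=1 → run C
t=17: queue=[E,G,C] q_used=0 → run E
t=18: queue=[G,C] q_used=0 → run G
t=19: queue=[C] q_used=0 → run C
t=20: queue=[C] q_used=1 → run C
t=21: queue=[C] q_used=0 → run C
t=22: (idle)
t=23: (idle)
t=24: (idle)
t=25: (idle)
t=26: (idle)

context switches = 12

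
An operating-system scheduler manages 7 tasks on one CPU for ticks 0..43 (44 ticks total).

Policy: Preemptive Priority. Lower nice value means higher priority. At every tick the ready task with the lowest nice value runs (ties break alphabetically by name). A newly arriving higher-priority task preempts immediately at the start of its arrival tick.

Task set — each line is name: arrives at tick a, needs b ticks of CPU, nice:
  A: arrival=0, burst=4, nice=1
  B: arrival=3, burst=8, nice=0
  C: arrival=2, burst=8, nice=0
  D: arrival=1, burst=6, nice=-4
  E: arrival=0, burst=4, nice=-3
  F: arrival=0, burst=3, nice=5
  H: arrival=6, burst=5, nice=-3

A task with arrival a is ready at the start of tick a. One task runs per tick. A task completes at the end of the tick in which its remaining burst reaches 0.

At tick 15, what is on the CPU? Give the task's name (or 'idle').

running at tick 15 = B

t=0: ready={A,E,F} → run E
t=1: ready={A,D,E,F} → run D
t=2: ready={A,C,D,E,F} → run D
t=3: ready={A,B,C,D,E,F} → run D
t=4: ready={A,B,C,D,E,F} → run D
t=5: ready={A,B,C,D,E,F} → run D
t=6: ready={A,B,C,D,E,F,H} → run D
t=7: ready={A,B,C,E,F,H} → run E
t=8: ready={A,B,C,E,F,H} → run E
t=9: ready={A,B,C,E,F,H} → run E
t=10: ready={A,B,C,F,H} → run H
t=11: ready={A,B,C,F,H} → run H
t=12: ready={A,B,C,F,H} → run H
t=13: ready={A,B,C,F,H} → run H
t=14: ready={A,B,C,F,H} → run H
t=15: ready={A,B,C,F} → run B
t=16: ready={A,B,C,F} → run B
t=17: ready={A,B,C,F} → run B
t=18: ready={A,B,C,F} → run B
t=19: ready={A,B,C,F} → run B
t=20: ready={A,B,C,F} → run B
t=21: ready={A,B,C,F} → run B
t=22: ready={A,B,C,F} → run B
t=23: ready={A,C,F} → run C
t=24: ready={A,C,F} → run C
t=25: ready={A,C,F} → run C
t=26: ready={A,C,F} → run C
t=27: ready={A,C,F} → run C
t=28: ready={A,C,F} → run C
t=29: ready={A,C,F} → run C
t=30: ready={A,C,F} → run C
t=31: ready={A,F} → run A
t=32: ready={A,F} → run A
t=33: ready={A,F} → run A
t=34: ready={A,F} → run A
t=35: ready={F} → run F
t=36: ready={F} → run F
t=37: ready={F} → run F
t=38: (idle)
t=39: (idle)
t=40: (idle)
t=41: (idle)
t=42: (idle)
t=43: (idle)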